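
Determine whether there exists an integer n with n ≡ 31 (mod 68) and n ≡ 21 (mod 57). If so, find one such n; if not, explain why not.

n = 1731

gcd(68, 57) = 1, so the Chinese Remainder Theorem guarantees exactly one residue class mod 3876 satisfying both.
Write n = 31 + 68t and require 31 + 68t ≡ 21 (mod 57), i.e. 68t ≡ 47 (mod 57).
68 ≡ 11 (mod 57), so this reads 11t ≡ 47 (mod 57). Since 11·26 = 286 = 5·57 + 1, the inverse of 11 mod 57 is 26.
Multiplying by 26: t ≡ 26·47 = 1222 ≡ 25 (mod 57).
With t = 25: n = 31 + 68·25 = 1731.
Indeed 1731 ≡ 31 (mod 68) and 1731 ≡ 21 (mod 57).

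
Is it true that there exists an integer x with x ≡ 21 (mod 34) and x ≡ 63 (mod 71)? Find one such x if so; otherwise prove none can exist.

x = 1483

gcd(34, 71) = 1, so the Chinese Remainder Theorem guarantees exactly one residue class mod 2414 satisfying both.
Any solution of the first congruence is x = 21 + 34t; substituting into the second, 34t ≡ 63 − 21 ≡ 42 (mod 71).
Invert 34 mod 71 by the Euclidean algorithm: 71 = 2·34 + 3, 34 = 11·3 + 1, 3 = 3·1 + 0; back-substituting, 1 = 34 − 11·3 = 34 − 11·(71 − 2·34) = −11·71 + 23·34. Hence 34·23 ≡ 1, so 34⁻¹ ≡ 23 (mod 71).
Therefore t ≡ 23·42 = 966 ≡ 43 (mod 71).
With t = 43: x = 21 + 34·43 = 1483.
Check: 1483 mod 34 = 21, 1483 mod 71 = 63. ✓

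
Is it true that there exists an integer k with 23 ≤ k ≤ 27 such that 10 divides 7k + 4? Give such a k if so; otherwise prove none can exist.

There is no such integer k in that range.

The values of 7k + 4 for k = 23, 24, …, 27 are 165, 172, 179, 186, 193; reduced mod 10 these are 5, 2, 9, 6, 3.
Since 0 is absent from this list, 10 ∤ 7k + 4 for every k with 23 ≤ k ≤ 27.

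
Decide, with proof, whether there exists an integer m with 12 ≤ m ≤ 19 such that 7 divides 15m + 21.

m = 14 works, since 15·14 + 21 = 231 = 33·7.

m = 14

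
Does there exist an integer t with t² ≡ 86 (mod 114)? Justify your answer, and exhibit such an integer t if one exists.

Since 3 ∣ 114, a solution of t² ≡ 86 (mod 114) would also satisfy t² ≡ 86 ≡ 2 (mod 3).
Since (3 − t)² ≡ t² (mod 3), it suffices to square t = 0, 1, …, 1: the residues are 0, 1.
The set of squares mod 3 is therefore {0, 1}, which does not contain 2.
Hence no integer t has t² ≡ 86 (mod 114).

No such integer exists.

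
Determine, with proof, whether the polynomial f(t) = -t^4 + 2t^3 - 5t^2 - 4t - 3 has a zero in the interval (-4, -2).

The endpoint values f(-4) = -451 and f(-2) = -47 are both negative. Claim: f(t) < 0 for every t in (-4, -2).
Substitute t = -2 − u, where 0 < u < 2 on the interval. Expanding, f(-2 − u) = -u^4 - 10u^3 - 41u^2 - 72u - 47.
The nonzero coefficients here are all negative, so for u > 0 every term is negative (or zero), and the constant term -47 is strictly negative.
Therefore f(t) < 0 throughout (-4, -2), and f has no zero there.

No.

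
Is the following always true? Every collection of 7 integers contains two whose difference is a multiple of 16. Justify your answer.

No; for instance {55, 56, 57, 58, 59, 60, 61} is a counterexample.

Consider the 7 integers 55, 56, …, 61. They lie in distinct residue classes modulo 16, since 7 ≤ 16.
Any two of them differ by at most 6 < 16 and by at least 1, so no difference is a multiple of 16.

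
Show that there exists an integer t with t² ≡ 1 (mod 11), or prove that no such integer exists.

t = 1

Take t = 1. Then 1² = 1, and since 0 ≤ 1 < 11 this is already reduced: 1² ≡ 1 (mod 11).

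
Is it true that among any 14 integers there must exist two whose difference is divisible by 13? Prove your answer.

Partition the integers by their residue mod 13; there are 13 classes.
Placing 14 integers into 13 classes, some class receives at least two — say a and b.
Their difference a − b is then a multiple of 13.

Yes.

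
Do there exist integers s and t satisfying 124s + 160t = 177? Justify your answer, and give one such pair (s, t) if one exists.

gcd(124, 160) = 4, so every integer of the form 124s + 160t is a multiple of 4.
However 177 leaves remainder 1 on division by 4.
Hence no integers s, t satisfy the equation.

There are no such integers.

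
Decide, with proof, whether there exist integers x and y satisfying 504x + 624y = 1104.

x = 22, y = -16

gcd(504, 624) = 24, and 24 divides 1104, so integer solutions exist.
Dividing through by 24 reduces the equation to 21x + 26y = 46.
Run the Euclidean algorithm on 26 and 21: 26 = 1·21 + 5, 21 = 4·5 + 1, 5 = 5·1 + 0.
Back-substituting, 1 = 21 − 4·5 = 21 − 4·(26 − 1·21) = −4·26 + 5·21; that is, 21·5 + 26·(-4) = 1.
Times 46: 21·230 + 26·(-184) = 46, so (230, -184) solves it.
Subtracting 8·26 from x and adding 8·21 to y gives the tidier solution (22, -16).
Indeed 504·22 + 624·(-16) = 11088 − 9984 = 1104.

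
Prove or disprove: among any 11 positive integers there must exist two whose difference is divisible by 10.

True.

There are exactly 10 possible remainders on division by 10.
Placing 11 integers into 10 classes, some class receives at least two — say a and b.
Equal remainders mean a − b ≡ 0 (mod 10), so 10 divides their difference.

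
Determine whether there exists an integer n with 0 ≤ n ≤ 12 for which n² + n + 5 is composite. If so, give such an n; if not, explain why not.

n = 4

At n = 4: 4² + 4 + 5 = 25 = 5·5, which is composite.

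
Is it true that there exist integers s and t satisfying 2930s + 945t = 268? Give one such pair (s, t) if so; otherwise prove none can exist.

gcd(2930, 945) = 5, so every integer of the form 2930s + 945t is a multiple of 5.
But 268 is not a multiple of 5 (it leaves remainder 3).
Therefore 2930s + 945t = 268 has no solution in integers.

There are no such integers.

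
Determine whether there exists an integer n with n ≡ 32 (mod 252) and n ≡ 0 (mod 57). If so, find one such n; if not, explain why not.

No such integer exists.

Both moduli are multiples of 3 = gcd(252, 57), so any solution would satisfy n ≡ 32 and n ≡ 0 modulo 3 simultaneously.
But 32 mod 3 = 2 while 0 mod 3 = 0, a contradiction.
So no integer satisfies both congruences.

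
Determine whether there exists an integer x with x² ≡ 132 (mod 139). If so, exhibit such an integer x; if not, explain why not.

No, no such integer exists.

139 is prime, so by Euler's criterion 132 is a square mod 139 iff 132^((139−1)/2) = 132^69 ≡ 1 (mod 139).
Squaring successively (mod 139): 132^2 = 17424 ≡ 49; 132^4 ≡ 49² = 2401 ≡ 38; 132^8 ≡ 38² = 1444 ≡ 54; 132^16 ≡ 54² = 2916 ≡ 136; 132^32 ≡ 136² = 18496 ≡ 9; 132^64 ≡ 9² = 81 ≡ 81.
Since 69 = 64 + 4 + 1, 132^69 ≡ 81 · 38 · 132; multiplying out mod 139: 81·38 = 3078 ≡ 20, then 20·132 = 2640 ≡ 138. Thus 132^69 ≡ 138 ≡ −1 (mod 139).
The value −1 means 132 is a non-residue modulo 139, so x² ≡ 132 (mod 139) is impossible.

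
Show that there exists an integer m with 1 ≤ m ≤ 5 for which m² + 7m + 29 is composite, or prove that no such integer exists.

No, no such integer m in that range exists.

The values for m = 1, 2, …, 5 are 37, 47, 59, 73, 89, and each of these is prime.
So no value in the range makes the expression composite.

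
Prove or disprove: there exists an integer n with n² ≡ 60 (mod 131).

n = 86

n = 86 works: 86² = 7396, and 7396 − 60 = 7336 = 56·131.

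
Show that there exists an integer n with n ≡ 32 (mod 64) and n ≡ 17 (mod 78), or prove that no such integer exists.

There is no such integer.

Reduce both congruences modulo 2, which divides 64 and 78: they say n ≡ 32 (mod 2) and n ≡ 17 (mod 2).
These are incompatible: 32 − 17 = 15 is not divisible by 2.
Therefore no such n exists.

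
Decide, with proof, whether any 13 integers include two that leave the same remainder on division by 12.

Yes.

Each integer lies in one of the 12 residue classes modulo 12.
Since 13 > 12, two of the 13 integers must share a residue class by the pigeonhole principle; call them a and b.
That is, a and b leave the same remainder on division by 12, as claimed.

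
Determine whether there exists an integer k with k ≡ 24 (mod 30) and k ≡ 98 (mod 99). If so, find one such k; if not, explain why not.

No such integer exists.

Reduce both congruences modulo 3, which divides 30 and 99: they say k ≡ 24 (mod 3) and k ≡ 98 (mod 3).
These are incompatible: 24 − 98 = -74 is not divisible by 3.
So no integer satisfies both congruences.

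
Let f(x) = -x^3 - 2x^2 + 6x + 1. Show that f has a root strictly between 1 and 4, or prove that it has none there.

Such a root exists.

f(1) = 4 and f(4) = -71, which have opposite signs.
As a polynomial, f is continuous on every closed interval.
By the Intermediate Value Theorem f must vanish at some point of (1, 4).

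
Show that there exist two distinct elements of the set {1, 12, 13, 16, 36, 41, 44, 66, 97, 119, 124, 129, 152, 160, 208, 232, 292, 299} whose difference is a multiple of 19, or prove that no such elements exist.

Reduce each element modulo 19: 1↦1, 12↦12, 13↦13, 16↦16, 36↦17, 41↦3, 44↦6, 66↦9, 97↦2, 119↦5, 124↦10, 129↦15, 152↦0, 160↦8, 208↦18, 232↦4, 292↦7, 299↦14.
No residue repeats among the 18 elements, so no pair has difference ≡ 0 (mod 19).

No, no such pair exists.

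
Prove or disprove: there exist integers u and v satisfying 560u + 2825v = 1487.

No, no such integers exist.

gcd(560, 2825) = 5, so every integer of the form 560u + 2825v is a multiple of 5.
But 1487 is not a multiple of 5 (it leaves remainder 2).
Hence no integers u, v satisfy the equation.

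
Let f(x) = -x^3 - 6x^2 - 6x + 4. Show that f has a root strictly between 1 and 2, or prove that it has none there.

No.

The endpoint values f(1) = -9 and f(2) = -40 are both negative. Claim: f(x) < 0 for every x in (1, 2).
Shift to the endpoint 1: with x = 1 + u (0 < u < 1), one computes f(1 + u) = -u^3 - 9u^2 - 21u - 9.
The nonzero coefficients here are all negative, so for u > 0 every term is negative (or zero), and the constant term -9 is strictly negative.
Therefore f(x) < 0 throughout (1, 2), and f has no zero there.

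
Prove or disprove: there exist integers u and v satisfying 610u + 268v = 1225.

gcd(610, 268) = 2, so every integer of the form 610u + 268v is a multiple of 2.
But 1225 is not a multiple of 2 (it leaves remainder 1).
Hence no integers u, v satisfy the equation.

No, no such integers exist.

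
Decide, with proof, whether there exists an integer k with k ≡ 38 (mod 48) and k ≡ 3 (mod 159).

No such integer exists.

Reduce both congruences modulo 3, which divides 48 and 159: they say k ≡ 38 (mod 3) and k ≡ 3 (mod 3).
However 38 ≡ 2 and 3 ≡ 0 (mod 3), and 2 ≠ 0.
So no integer satisfies both congruences.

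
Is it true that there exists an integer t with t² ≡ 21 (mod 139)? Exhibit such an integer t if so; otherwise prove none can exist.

No, no such integer exists.

Apply Euler's criterion with the prime 139: 21 is a quadratic residue iff 21^69 ≡ 1 (mod 139), and a non-residue iff it is ≡ −1.
Repeated squaring mod 139: 21^2 = 441 ≡ 24; 21^4 ≡ 24² = 576 ≡ 20; 21^8 ≡ 20² = 400 ≡ 122; 21^16 ≡ 122² = 14884 ≡ 11; 21^32 ≡ 11² = 121 ≡ 121; 21^64 ≡ 121² = 14641 ≡ 46.
Since 69 = 64 + 4 + 1, 21^69 ≡ 46 · 20 · 21; multiplying out mod 139: 46·20 = 920 ≡ 86, then 86·21 = 1806 ≡ 138. Thus 21^69 ≡ 138 ≡ −1 (mod 139).
The value −1 means 21 is a non-residue modulo 139, so t² ≡ 21 (mod 139) is impossible.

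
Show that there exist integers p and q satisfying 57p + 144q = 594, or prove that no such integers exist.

Since gcd(57, 144) = 3 and 594 = 3·198, Bézout's identity guarantees a solution.
Dividing through by 3 reduces the equation to 19p + 48q = 198.
Run the Euclidean algorithm on 48 and 19: 48 = 2·19 + 10, 19 = 1·10 + 9, 10 = 1·9 + 1, 9 = 9·1 + 0.
Back-substituting, 1 = 10 − 1·9 = 10 − (19 − 1·10) = −19 + 2·10 = −19 + 2·(48 − 2·19) = 2·48 − 5·19; that is, 19·(-5) + 48·2 = 1.
Times 198: 19·(-990) + 48·396 = 198, so (-990, 396) solves it.
The general solution is p = -990 + 48k, q = 396 − 19k; taking k = 21 gives the smaller pair p = 18, q = -3.
Indeed 57·18 + 144·(-3) = 1026 − 432 = 594.

p = 18, q = -3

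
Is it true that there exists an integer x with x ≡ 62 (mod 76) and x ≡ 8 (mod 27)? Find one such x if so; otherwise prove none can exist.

x = 62

gcd(76, 27) = 1, so the Chinese Remainder Theorem guarantees exactly one residue class mod 2052 satisfying both.
Any solution of the first congruence is x = 62 + 76t; substituting into the second, 76t ≡ 8 − 62 ≡ 0 (mod 27).
76 ≡ 22 (mod 27), so this reads 22t ≡ 0 (mod 27). t = 0 satisfies this.
With t = 0: x = 62 + 76·0 = 62.
Check: 62 mod 76 = 62, 62 mod 27 = 8. ✓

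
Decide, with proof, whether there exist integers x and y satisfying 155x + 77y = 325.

x = 17, y = -30

Since gcd(155, 77) = 1, every integer is an integer combination of 155 and 77.
Euclidean algorithm: 155 = 2·77 + 1, 77 = 77·1 + 0.
Working back up the chain: 1 = 155 − 2·77. So 155·1 + 77·(-2) = 1.
Times 325: 155·325 + 77·(-650) = 325, so (325, -650) solves it.
Subtracting 4·77 from x and adding 4·155 to y gives the tidier solution (17, -30).
Indeed 155·17 + 77·(-30) = 2635 − 2310 = 325.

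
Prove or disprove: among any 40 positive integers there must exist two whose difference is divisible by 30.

True.

Partition the integers by their residue mod 30; there are 30 classes.
With 40 integers and only 30 classes, the pigeonhole principle forces two of them, say a and b, into the same class.
Equal remainders mean a − b ≡ 0 (mod 30), so 30 divides their difference.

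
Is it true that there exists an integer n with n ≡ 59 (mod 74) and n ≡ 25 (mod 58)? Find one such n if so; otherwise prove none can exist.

The moduli are not coprime: gcd(74, 58) = 2. Compatibility requires 2 ∣ (25 − 59) = -34, which holds, so solutions exist.
Write n = 59 + 74t. Then 74t ≡ 25 − 59 ≡ 24 (mod 58); dividing through by 2 gives 37t ≡ 12 (mod 29).
37 ≡ 8 (mod 29), so this reads 8t ≡ 12 (mod 29). Note 8·11 = 88 ≡ 1 (mod 29) (as 88 − 1 = 3·29), so 8⁻¹ ≡ 11.
Multiplying by 11: t ≡ 11·12 = 132 ≡ 16 (mod 29).
Then n = 59 + 74·16 = 1243.
Verify: 1243 = 16·74 + 59 and 1243 = 21·58 + 25. ✓

n = 1243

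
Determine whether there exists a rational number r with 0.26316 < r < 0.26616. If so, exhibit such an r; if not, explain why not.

Scale by 34: the interval becomes (8.94744, 9.04944), which contains the integer 9.
Dividing back, 0.26316 < 9/34 < 0.26616, and 9/34 is rational.

r = 9/34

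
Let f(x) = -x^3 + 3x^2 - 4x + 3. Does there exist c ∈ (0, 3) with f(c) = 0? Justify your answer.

f(0) = 3 and f(3) = -9, which have opposite signs.
As a polynomial, f is continuous on every closed interval.
By the Intermediate Value Theorem f must vanish at some point of (0, 3).

Yes, f has a root in the interval.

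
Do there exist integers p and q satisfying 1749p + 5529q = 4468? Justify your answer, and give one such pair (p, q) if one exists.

Both 1749 and 5529 are divisible by gcd(1749, 5529) = 3, hence so is any combination 1749p + 5529q.
But 4468 = 3·1489 + 1, so 3 ∤ 4468.
Therefore 1749p + 5529q = 4468 has no solution in integers.

There are no such integers.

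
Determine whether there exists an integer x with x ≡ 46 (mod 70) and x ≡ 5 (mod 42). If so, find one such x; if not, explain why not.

Reduce both congruences modulo 14, which divides 70 and 42: they say x ≡ 46 (mod 14) and x ≡ 5 (mod 14).
These are incompatible: 46 − 5 = 41 is not divisible by 14.
Therefore no such x exists.

No, no such integer exists.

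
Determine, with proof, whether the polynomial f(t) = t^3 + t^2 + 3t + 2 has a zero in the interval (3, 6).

No.

Evaluate at the endpoints: f(3) = 47, f(6) = 272 — same sign (positive).
The derivative f'(t) = 3t^2 + 2t + 3 is a quadratic with discriminant 2² − 4·3·3 = -32 < 0; it never vanishes, so it is always positive (sign of the leading coefficient).
Hence f is strictly increasing on ℝ, and in particular on [3, 6]. A strictly monotone function with same-sign endpoint values stays positive on the whole interval, so f has no zero in (3, 6).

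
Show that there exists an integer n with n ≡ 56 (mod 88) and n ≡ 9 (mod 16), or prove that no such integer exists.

Both moduli are multiples of 8 = gcd(88, 16), so any solution would satisfy n ≡ 56 and n ≡ 9 modulo 8 simultaneously.
However 56 ≡ 0 and 9 ≡ 1 (mod 8), and 0 ≠ 1.
So no integer satisfies both congruences.

No, no such integer exists.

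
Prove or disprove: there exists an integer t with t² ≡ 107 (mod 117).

There is no such integer.

Reduce modulo 3, which divides 117: we would need t² ≡ 2 (mod 3).
Computing t² mod 3 for t = 0, 1, …, 1 (enough, by the symmetry t ↦ 3 − t) gives 0, 1.
The set of squares mod 3 is therefore {0, 1}, which does not contain 2.
Hence no integer t has t² ≡ 107 (mod 117).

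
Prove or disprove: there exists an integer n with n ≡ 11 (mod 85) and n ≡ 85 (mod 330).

No, no such integer exists.

Both moduli are multiples of 5 = gcd(85, 330), so any solution would satisfy n ≡ 11 and n ≡ 85 modulo 5 simultaneously.
These are incompatible: 11 − 85 = -74 is not divisible by 5.
Hence the system has no solution.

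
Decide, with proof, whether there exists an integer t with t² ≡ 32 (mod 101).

Apply Euler's criterion with the prime 101: 32 is a quadratic residue iff 32^50 ≡ 1 (mod 101), and a non-residue iff it is ≡ −1.
Squaring successively (mod 101): 32^2 = 1024 ≡ 14; 32^4 ≡ 14² = 196 ≡ 95; 32^8 ≡ 95² = 9025 ≡ 36; 32^16 ≡ 36² = 1296 ≡ 84; 32^32 ≡ 84² = 7056 ≡ 87.
Since 50 = 32 + 16 + 2, 32^50 ≡ 87 · 84 · 14; multiplying out mod 101: 87·84 = 7308 ≡ 36, then 36·14 = 504 ≡ 100. Thus 32^50 ≡ 100 ≡ −1 (mod 101).
The value −1 means 32 is a non-residue modulo 101, so t² ≡ 32 (mod 101) is impossible.

No such integer exists.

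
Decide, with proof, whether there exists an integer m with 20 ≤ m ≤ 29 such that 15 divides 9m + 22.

For m = 20, 21, …, 29 the values of 9m + 22 modulo 15 are 7, 1, 10, 4, 13, 7, 1, 10, 4, 13 respectively.
The residue 0 does not occur, so no m in [20, 29] makes 9m + 22 a multiple of 15.

There is no such integer m in that range.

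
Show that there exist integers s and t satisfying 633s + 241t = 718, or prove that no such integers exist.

s = 67, t = -173

633 and 241 are coprime, so 633s + 241t ranges over all of ℤ.
Dividing repeatedly: 633 = 2·241 + 151, 241 = 1·151 + 90, 151 = 1·90 + 61, 90 = 1·61 + 29, 61 = 2·29 + 3, 29 = 9·3 + 2, 3 = 1·2 + 1, 2 = 2·1 + 0.
Working back up the chain: 1 = 3 − 1·2 = 3 − (29 − 9·3) = −29 + 10·3 = −29 + 10·(61 − 2·29) = 10·61 − 21·29 = 10·61 − 21·(90 − 1·61) = −21·90 + 31·61 = −21·90 + 31·(151 − 1·90) = 31·151 − 52·90 = 31·151 − 52·(241 − 1·151) = −52·241 + 83·151 = −52·241 + 83·(633 − 2·241) = 83·633 − 218·241. So 633·83 + 241·(-218) = 1.
Multiplying through by 718: s = 83·718 = 59594, t = (-218)·718 = -156524 is a solution.
The general solution is s = 59594 + 241k, t = -156524 − 633k; taking k = -247 gives the smaller pair s = 67, t = -173.
Check: 633·67 + 241·(-173) = 42411 − 41693 = 718. ✓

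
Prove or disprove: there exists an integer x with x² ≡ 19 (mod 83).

83 is prime, so by Euler's criterion 19 is a square mod 83 iff 19^((83−1)/2) = 19^41 ≡ 1 (mod 83).
Repeated squaring mod 83: 19^2 = 361 ≡ 29; 19^4 ≡ 29² = 841 ≡ 11; 19^8 ≡ 11² = 121 ≡ 38; 19^16 ≡ 38² = 1444 ≡ 33; 19^32 ≡ 33² = 1089 ≡ 10.
Since 41 = 32 + 8 + 1, 19^41 ≡ 10 · 38 · 19; multiplying out mod 83: 10·38 = 380 ≡ 48, then 48·19 = 912 ≡ 82. Thus 19^41 ≡ 82 ≡ −1 (mod 83).
By Euler's criterion 19 is a quadratic non-residue mod 83: no x satisfies x² ≡ 19 (mod 83).

There is no such integer.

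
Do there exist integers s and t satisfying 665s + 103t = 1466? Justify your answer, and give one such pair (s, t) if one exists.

Since gcd(665, 103) = 1, every integer is an integer combination of 665 and 103.
Run the Euclidean algorithm on 665 and 103: 665 = 6·103 + 47, 103 = 2·47 + 9, 47 = 5·9 + 2, 9 = 4·2 + 1, 2 = 2·1 + 0.
Back-substituting, 1 = 9 − 4·2 = 9 − 4·(47 − 5·9) = −4·47 + 21·9 = −4·47 + 21·(103 − 2·47) = 21·103 − 46·47 = 21·103 − 46·(665 − 6·103) = −46·665 + 297·103; that is, 665·(-46) + 103·297 = 1.
Times 1466: 665·(-67436) + 103·435402 = 1466, so (-67436, 435402) solves it.
Shifting by a multiple of (103, −665) keeps it a solution: s = -67436 + 655·103 = 29, t = 435402 − 655·665 = -173.
Check: 665·29 + 103·(-173) = 19285 − 17819 = 1466. ✓

s = 29, t = -173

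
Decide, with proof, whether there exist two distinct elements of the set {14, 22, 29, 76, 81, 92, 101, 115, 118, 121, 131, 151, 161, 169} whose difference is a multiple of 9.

14 mod 9 = 5 and 131 mod 9 = 5, so 131 − 14 = 117 = 13·9.

14 and 131 are such a pair.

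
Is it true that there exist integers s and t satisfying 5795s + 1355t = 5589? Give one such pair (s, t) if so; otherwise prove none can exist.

No, no such integers exist.

gcd(5795, 1355) = 5, so every integer of the form 5795s + 1355t is a multiple of 5.
But 5589 is not a multiple of 5 (it leaves remainder 4).
So the equation is unsolvable over ℤ.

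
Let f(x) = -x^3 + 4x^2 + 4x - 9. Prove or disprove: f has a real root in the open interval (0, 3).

f(0) = -9 and f(3) = 12, which have opposite signs.
As a polynomial, f is continuous on every closed interval.
By the Intermediate Value Theorem, f takes the value 0 somewhere in the open interval.

Yes, f has a root in the interval.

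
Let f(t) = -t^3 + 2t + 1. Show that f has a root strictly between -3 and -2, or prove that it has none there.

The endpoint values f(-3) = 22 and f(-2) = 5 are both positive. Claim: f(t) > 0 for every t in (-3, -2).
Substitute t = -2 − u, where 0 < u < 1 on the interval. Expanding, f(-2 − u) = u^3 + 6u^2 + 10u + 5.
The nonzero coefficients here are all positive, so for u > 0 every term is positive (or zero), and the constant term 5 is strictly positive.
So f is strictly positive on (-3, -2); no root exists in the interval.

No such root exists.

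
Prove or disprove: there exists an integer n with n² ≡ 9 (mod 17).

n = 3

Take n = 3. Then 3² = 9, and since 0 ≤ 9 < 17 this is already reduced: 3² ≡ 9 (mod 17).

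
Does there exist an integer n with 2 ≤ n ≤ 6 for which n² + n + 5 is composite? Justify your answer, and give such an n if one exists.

n = 5

At n = 5: 5² + 5 + 5 = 35 = 5·7, which is composite.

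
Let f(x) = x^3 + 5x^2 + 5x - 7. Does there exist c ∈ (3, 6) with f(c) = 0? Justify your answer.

f(3) = 80 and f(6) = 419, both positive, so a sign-change argument is unavailable; we show f keeps this sign on the whole interval.
Substitute x = 3 + u, where 0 < u < 3 on the interval. Expanding, f(3 + u) = u^3 + 14u^2 + 62u + 80.
The nonzero coefficients here are all positive, so for u > 0 every term is positive (or zero), and the constant term 80 is strictly positive.
So f is strictly positive on (3, 6); no root exists in the interval.

No.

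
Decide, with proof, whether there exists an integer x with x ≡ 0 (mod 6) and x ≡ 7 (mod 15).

Reduce both congruences modulo 3, which divides 6 and 15: they say x ≡ 0 (mod 3) and x ≡ 7 (mod 3).
However 0 ≡ 0 and 7 ≡ 1 (mod 3), and 0 ≠ 1.
So no integer satisfies both congruences.

There is no such integer.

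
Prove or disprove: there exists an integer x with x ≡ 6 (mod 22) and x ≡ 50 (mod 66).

x = 50

gcd(22, 66) = 22. A simultaneous solution exists iff 6 ≡ 50 (mod 22); here 6 mod 22 = 6 = 50 mod 22, so it does.
The integers ≡ 6 (mod 22) are 6, 28, 50, …; their remainders mod 66 are 6, 28, 50, so x = 50 is the first that is ≡ 50 (mod 66).
Indeed 50 ≡ 6 (mod 22) and 50 ≡ 50 (mod 66).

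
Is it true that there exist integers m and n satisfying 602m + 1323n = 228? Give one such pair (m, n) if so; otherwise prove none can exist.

No, no such integers exist.

Any value of 602m + 1323n is a multiple of gcd(602, 1323) = 7.
But 228 is not a multiple of 7 (it leaves remainder 4).
So the equation is unsolvable over ℤ.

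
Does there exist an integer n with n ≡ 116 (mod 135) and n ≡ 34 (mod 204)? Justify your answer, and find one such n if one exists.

No such integer exists.

gcd(135, 204) = 3. If n ≡ 116 (mod 135) and n ≡ 34 (mod 204), then n ≡ 116 (mod 3) and n ≡ 34 (mod 3).
But 116 mod 3 = 2 while 34 mod 3 = 1, a contradiction.
Therefore no such n exists.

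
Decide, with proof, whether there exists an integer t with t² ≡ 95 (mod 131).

No, no such integer exists.

131 is prime, so by Euler's criterion 95 is a square mod 131 iff 95^((131−1)/2) = 95^65 ≡ 1 (mod 131).
Repeated squaring mod 131: 95^2 = 9025 ≡ 117; 95^4 ≡ 117² = 13689 ≡ 65; 95^8 ≡ 65² = 4225 ≡ 33; 95^16 ≡ 33² = 1089 ≡ 41; 95^32 ≡ 41² = 1681 ≡ 109; 95^64 ≡ 109² = 11881 ≡ 91.
Since 65 = 64 + 1, 95^65 ≡ 91 · 95; multiplying out mod 131: 91·95 = 8645 ≡ 130. Thus 95^65 ≡ 130 ≡ −1 (mod 131).
The value −1 means 95 is a non-residue modulo 131, so t² ≡ 95 (mod 131) is impossible.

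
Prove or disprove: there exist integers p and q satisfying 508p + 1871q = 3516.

p = 773, q = -208

508 and 1871 are coprime, so 508p + 1871q ranges over all of ℤ.
Dividing repeatedly: 1871 = 3·508 + 347, 508 = 1·347 + 161, 347 = 2·161 + 25, 161 = 6·25 + 11, 25 = 2·11 + 3, 11 = 3·3 + 2, 3 = 1·2 + 1, 2 = 2·1 + 0.
Working back up the chain: 1 = 3 − 1·2 = 3 − (11 − 3·3) = −11 + 4·3 = −11 + 4·(25 − 2·11) = 4·25 − 9·11 = 4·25 − 9·(161 − 6·25) = −9·161 + 58·25 = −9·161 + 58·(347 − 2·161) = 58·347 − 125·161 = 58·347 − 125·(508 − 1·347) = −125·508 + 183·347 = −125·508 + 183·(1871 − 3·508) = 183·1871 − 674·508. So 508·(-674) + 1871·183 = 1.
Multiplying through by 3516: p = (-674)·3516 = -2369784, q = 183·3516 = 643428 is a solution.
Adding 1267·1871 to p and subtracting 1267·508 from q gives the tidier solution (773, -208).
Check: 508·773 + 1871·(-208) = 392684 − 389168 = 3516. ✓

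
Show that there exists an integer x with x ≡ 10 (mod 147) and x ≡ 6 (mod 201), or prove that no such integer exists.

gcd(147, 201) = 3. If x ≡ 10 (mod 147) and x ≡ 6 (mod 201), then x ≡ 10 (mod 3) and x ≡ 6 (mod 3).
However 10 ≡ 1 and 6 ≡ 0 (mod 3), and 1 ≠ 0.
So no integer satisfies both congruences.

No such integer exists.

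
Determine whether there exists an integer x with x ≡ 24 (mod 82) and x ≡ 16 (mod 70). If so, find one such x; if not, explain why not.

Here gcd(82, 70) = 2, and both 24 and 16 leave remainder 0 mod 2, so the system is consistent.
Write x = 24 + 82t. Then 82t ≡ 16 − 24 ≡ 62 (mod 70); dividing through by 2 gives 41t ≡ 31 (mod 35).
41 ≡ 6 (mod 35), so this reads 6t ≡ 31 (mod 35). Since 6·6 = 36 = 1·35 + 1, the inverse of 6 mod 35 is 6.
Multiplying by 6: t ≡ 6·31 = 186 ≡ 11 (mod 35).
Then x = 24 + 82·11 = 926.
Indeed 926 ≡ 24 (mod 82) and 926 ≡ 16 (mod 70).

x = 926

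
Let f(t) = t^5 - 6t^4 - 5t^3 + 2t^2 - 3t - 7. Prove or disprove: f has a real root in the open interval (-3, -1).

f(-3) = -574 and f(-1) = -4, both negative, so a sign-change argument is unavailable; we show f keeps this sign on the whole interval.
Shift to the endpoint -1: with t = -1 − u (0 < u < 2), one computes f(-1 − u) = -u^5 - 11u^4 - 29u^3 - 29u^2 - 7u - 4.
The nonzero coefficients here are all negative, so for u > 0 every term is negative (or zero), and the constant term -4 is strictly negative.
So f is strictly negative on (-3, -1); no root exists in the interval.

f has no root in that interval.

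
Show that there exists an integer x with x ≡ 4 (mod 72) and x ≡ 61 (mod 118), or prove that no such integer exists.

Both moduli are multiples of 2 = gcd(72, 118), so any solution would satisfy x ≡ 4 and x ≡ 61 modulo 2 simultaneously.
But 4 mod 2 = 0 while 61 mod 2 = 1, a contradiction.
So no integer satisfies both congruences.

There is no such integer.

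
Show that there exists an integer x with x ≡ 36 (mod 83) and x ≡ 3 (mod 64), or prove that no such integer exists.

The moduli 83 and 64 are coprime, so by the Chinese Remainder Theorem a unique solution modulo 5312 exists.
Write x = 36 + 83t and require 36 + 83t ≡ 3 (mod 64), i.e. 83t ≡ 31 (mod 64).
83 ≡ 19 (mod 64), so this reads 19t ≡ 31 (mod 64). Since 19·27 = 513 = 8·64 + 1, the inverse of 19 mod 64 is 27.
Therefore t ≡ 27·31 = 837 ≡ 5 (mod 64).
With t = 5: x = 36 + 83·5 = 451.
Check: 451 mod 83 = 36, 451 mod 64 = 3. ✓

x = 451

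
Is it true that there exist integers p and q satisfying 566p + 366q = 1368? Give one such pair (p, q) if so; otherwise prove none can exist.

p = 102, q = -154

Since gcd(566, 366) = 2 and 1368 = 2·684, Bézout's identity guarantees a solution.
Dividing through by 2 reduces the equation to 283p + 183q = 684.
Run the Euclidean algorithm on 283 and 183: 283 = 1·183 + 100, 183 = 1·100 + 83, 100 = 1·83 + 17, 83 = 4·17 + 15, 17 = 1·15 + 2, 15 = 7·2 + 1, 2 = 2·1 + 0.
Back-substituting, 1 = 15 − 7·2 = 15 − 7·(17 − 1·15) = −7·17 + 8·15 = −7·17 + 8·(83 − 4·17) = 8·83 − 39·17 = 8·83 − 39·(100 − 1·83) = −39·100 + 47·83 = −39·100 + 47·(183 − 1·100) = 47·183 − 86·100 = 47·183 − 86·(283 − 1·183) = −86·283 + 133·183; that is, 283·(-86) + 183·133 = 1.
Multiplying through by 684: p = (-86)·684 = -58824, q = 133·684 = 90972 is a solution.
Adding 322·183 to p and subtracting 322·283 from q gives the tidier solution (102, -154).
Indeed 566·102 + 366·(-154) = 57732 − 56364 = 1368.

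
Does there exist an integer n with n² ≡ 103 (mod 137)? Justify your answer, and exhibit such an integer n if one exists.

n = 69 works: 69² = 4761, and 4761 − 103 = 4658 = 34·137.

n = 69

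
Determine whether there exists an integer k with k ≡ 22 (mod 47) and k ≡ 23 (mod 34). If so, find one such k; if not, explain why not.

k = 1009

The moduli 47 and 34 are coprime, so by the Chinese Remainder Theorem a unique solution modulo 1598 exists.
Any solution of the first congruence is k = 22 + 47t; substituting into the second, 47t ≡ 23 − 22 ≡ 1 (mod 34).
47 ≡ 13 (mod 34), so this reads 13t ≡ 1 (mod 34). To invert 13 modulo 34: 34 = 2·13 + 8, 13 = 1·8 + 5, 8 = 1·5 + 3, 5 = 1·3 + 2, 3 = 1·2 + 1, 2 = 2·1 + 0, and unwinding, 1 = 3 − 1·2 = 3 − (5 − 1·3) = −5 + 2·3 = −5 + 2·(8 − 1·5) = 2·8 − 3·5 = 2·8 − 3·(13 − 1·8) = −3·13 + 5·8 = −3·13 + 5·(34 − 2·13) = 5·34 − 13·13. Thus 13⁻¹ ≡ -13 ≡ 21 (mod 34).
Multiplying by 21: t ≡ 21·1 = 21 (mod 34).
With t = 21: k = 22 + 47·21 = 1009.
Indeed 1009 ≡ 22 (mod 47) and 1009 ≡ 23 (mod 34).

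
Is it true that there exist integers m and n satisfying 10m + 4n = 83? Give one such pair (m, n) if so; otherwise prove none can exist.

There are no such integers.

gcd(10, 4) = 2, so every integer of the form 10m + 4n is a multiple of 2.
However 83 leaves remainder 1 on division by 2.
Therefore 10m + 4n = 83 has no solution in integers.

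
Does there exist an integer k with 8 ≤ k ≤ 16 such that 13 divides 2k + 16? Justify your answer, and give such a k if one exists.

At k = 8, 2·8 + 16 = 32 ≡ 6 (mod 13), and each step in k adds 2, giving residues 6, 8, 10, 12, 1, 3, 5, 7, 9 for k = 8, 9, …, 16.
The residue 0 does not occur, so no k in [8, 16] makes 2k + 16 a multiple of 13.

No, no such integer k in that range exists.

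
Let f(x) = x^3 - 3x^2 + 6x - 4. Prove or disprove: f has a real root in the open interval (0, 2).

f(0) = -4 and f(2) = 4, which have opposite signs.
Since f is a polynomial it is continuous on [0, 2].
By the Intermediate Value Theorem, f takes the value 0 somewhere in the open interval.

Yes, f has a root in the interval.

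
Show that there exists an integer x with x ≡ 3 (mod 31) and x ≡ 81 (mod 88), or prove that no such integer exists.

x = 2545

gcd(31, 88) = 1, so the Chinese Remainder Theorem guarantees exactly one residue class mod 2728 satisfying both.
Any solution of the first congruence is x = 3 + 31t; substituting into the second, 31t ≡ 81 − 3 ≡ 78 (mod 88).
To invert 31 modulo 88: 88 = 2·31 + 26, 31 = 1·26 + 5, 26 = 5·5 + 1, 5 = 5·1 + 0, and unwinding, 1 = 26 − 5·5 = 26 − 5·(31 − 1·26) = −5·31 + 6·26 = −5·31 + 6·(88 − 2·31) = 6·88 − 17·31. Thus 31⁻¹ ≡ -17 ≡ 71 (mod 88).
Multiplying by 71: t ≡ 71·78 = 5538 ≡ 82 (mod 88).
Taking t = 82 gives x = 3 + 31·82 = 2545.
Verify: 2545 = 82·31 + 3 and 2545 = 28·88 + 81. ✓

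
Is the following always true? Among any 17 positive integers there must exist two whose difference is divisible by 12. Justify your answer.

Yes.

Partition the integers by their residue mod 12; there are 12 classes.
With 17 integers and only 12 classes, the pigeonhole principle forces two of them, say a and b, into the same class.
Their difference a − b is then a multiple of 12.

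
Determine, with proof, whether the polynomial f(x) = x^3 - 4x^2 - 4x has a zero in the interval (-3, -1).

f(-3) = -51 and f(-1) = -1, both negative, so a sign-change argument is unavailable; we show f keeps this sign on the whole interval.
Shift to the endpoint -1: with x = -1 − u (0 < u < 2), one computes f(-1 − u) = -u^3 - 7u^2 - 7u - 1.
The nonzero coefficients here are all negative, so for u > 0 every term is negative (or zero), and the constant term -1 is strictly negative.
Therefore f(x) < 0 throughout (-3, -1), and f has no zero there.

No such root exists.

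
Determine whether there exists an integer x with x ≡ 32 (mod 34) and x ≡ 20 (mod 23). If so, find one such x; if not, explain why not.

x = 66

gcd(34, 23) = 1, so the Chinese Remainder Theorem guarantees exactly one residue class mod 782 satisfying both.
Write x = 32 + 34t and require 32 + 34t ≡ 20 (mod 23), i.e. 34t ≡ 11 (mod 23).
34 ≡ 11 (mod 23), so this reads 11t ≡ 11 (mod 23). To invert 11 modulo 23: 23 = 2·11 + 1, 11 = 11·1 + 0, and unwinding, 1 = 23 − 2·11. Thus 11⁻¹ ≡ -2 ≡ 21 (mod 23).
Therefore t ≡ 21·11 = 231 ≡ 1 (mod 23).
With t = 1: x = 32 + 34·1 = 66.
Verify: 66 = 1·34 + 32 and 66 = 2·23 + 20. ✓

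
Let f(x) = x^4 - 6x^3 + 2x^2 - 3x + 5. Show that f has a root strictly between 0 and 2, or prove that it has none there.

f(0) = 5 and f(2) = -25, which have opposite signs.
Since f is a polynomial it is continuous on [0, 2].
By the Intermediate Value Theorem f must vanish at some point of (0, 2).

Yes, f has a root in the interval.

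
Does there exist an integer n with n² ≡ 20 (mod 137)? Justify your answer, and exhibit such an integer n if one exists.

No, no such integer exists.

137 is prime, so by Euler's criterion 20 is a square mod 137 iff 20^((137−1)/2) = 20^68 ≡ 1 (mod 137).
Repeated squaring mod 137: 20^2 = 400 ≡ 126; 20^4 ≡ 126² = 15876 ≡ 121; 20^8 ≡ 121² = 14641 ≡ 119; 20^16 ≡ 119² = 14161 ≡ 50; 20^32 ≡ 50² = 2500 ≡ 34; 20^64 ≡ 34² = 1156 ≡ 60.
Since 68 = 64 + 4, 20^68 ≡ 60 · 121; multiplying out mod 137: 60·121 = 7260 ≡ 136. Thus 20^68 ≡ 136 ≡ −1 (mod 137).
The value −1 means 20 is a non-residue modulo 137, so n² ≡ 20 (mod 137) is impossible.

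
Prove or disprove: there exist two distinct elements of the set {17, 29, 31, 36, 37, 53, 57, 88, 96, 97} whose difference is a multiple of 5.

Reduce each element mod 5: 17↦2, 29↦4, 31↦1, 36↦1, 37↦2, 53↦3, 57↦2, 88↦3, 96↦1, 97↦2. The residue 2 repeats (at 17 and 37), and 37 − 17 = 20 = 4·5.

17 and 37 are such a pair.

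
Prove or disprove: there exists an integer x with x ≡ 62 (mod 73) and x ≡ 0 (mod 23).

gcd(73, 23) = 1, so the Chinese Remainder Theorem guarantees exactly one residue class mod 1679 satisfying both.
Any solution of the first congruence is x = 62 + 73t; substituting into the second, 73t ≡ 0 − 62 ≡ 7 (mod 23).
73 ≡ 4 (mod 23), so this reads 4t ≡ 7 (mod 23). To invert 4 modulo 23: 23 = 5·4 + 3, 4 = 1·3 + 1, 3 = 3·1 + 0, and unwinding, 1 = 4 − 1·3 = 4 − (23 − 5·4) = −23 + 6·4. Thus 4⁻¹ ≡ 6 (mod 23).
Therefore t ≡ 6·7 = 42 ≡ 19 (mod 23).
With t = 19: x = 62 + 73·19 = 1449.
Check: 1449 mod 73 = 62, 1449 mod 23 = 0. ✓

x = 1449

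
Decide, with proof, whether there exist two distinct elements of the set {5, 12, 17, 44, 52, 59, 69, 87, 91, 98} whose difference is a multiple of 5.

Reduce each element mod 5: 5↦0, 12↦2, 17↦2, 44↦4, 52↦2, 59↦4, 69↦4, 87↦2, 91↦1, 98↦3. The residue 2 repeats (at 12 and 17), and 17 − 12 = 5 = 1·5.

The pair (12, 17) works.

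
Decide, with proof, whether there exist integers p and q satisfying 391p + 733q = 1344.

p = 369, q = -195

Since gcd(391, 733) = 1, every integer is an integer combination of 391 and 733.
Dividing repeatedly: 733 = 1·391 + 342, 391 = 1·342 + 49, 342 = 6·49 + 48, 49 = 1·48 + 1, 48 = 48·1 + 0.
Back-substituting, 1 = 49 − 1·48 = 49 − (342 − 6·49) = −342 + 7·49 = −342 + 7·(391 − 1·342) = 7·391 − 8·342 = 7·391 − 8·(733 − 1·391) = −8·733 + 15·391; that is, 391·15 + 733·(-8) = 1.
Multiplying through by 1344: p = 15·1344 = 20160, q = (-8)·1344 = -10752 is a solution.
Shifting by a multiple of (733, −391) keeps it a solution: p = 20160 − 27·733 = 369, q = -10752 + 27·391 = -195.
Check: 391·369 + 733·(-195) = 144279 − 142935 = 1344. ✓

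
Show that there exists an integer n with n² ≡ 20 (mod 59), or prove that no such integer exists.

n = 43

n = 43 works: 43² = 1849, and 1849 − 20 = 1829 = 31·59.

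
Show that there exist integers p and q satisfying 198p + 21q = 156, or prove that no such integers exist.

gcd(198, 21) = 3, and 3 divides 156, so integer solutions exist.
Dividing through by 3 reduces the equation to 66p + 7q = 52.
Euclidean algorithm: 66 = 9·7 + 3, 7 = 2·3 + 1, 3 = 3·1 + 0.
Working back up the chain: 1 = 7 − 2·3 = 7 − 2·(66 − 9·7) = −2·66 + 19·7. So 66·(-2) + 7·19 = 1.
Scaling by 52 gives the particular solution (p, q) = (-104, 988).
Adding 15·7 to p and subtracting 15·66 from q gives the tidier solution (1, -2).
Indeed 198·1 + 21·(-2) = 198 − 42 = 156.

p = 1, q = -2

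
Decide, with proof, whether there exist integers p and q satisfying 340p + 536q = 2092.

p = 3, q = 2

Since gcd(340, 536) = 4 and 2092 = 4·523, Bézout's identity guarantees a solution.
Dividing through by 4 reduces the equation to 85p + 134q = 523.
Run the Euclidean algorithm on 134 and 85: 134 = 1·85 + 49, 85 = 1·49 + 36, 49 = 1·36 + 13, 36 = 2·13 + 10, 13 = 1·10 + 3, 10 = 3·3 + 1, 3 = 3·1 + 0.
Back-substituting, 1 = 10 − 3·3 = 10 − 3·(13 − 1·10) = −3·13 + 4·10 = −3·13 + 4·(36 − 2·13) = 4·36 − 11·13 = 4·36 − 11·(49 − 1·36) = −11·49 + 15·36 = −11·49 + 15·(85 − 1·49) = 15·85 − 26·49 = 15·85 − 26·(134 − 1·85) = −26·134 + 41·85; that is, 85·41 + 134·(-26) = 1.
Multiplying through by 523: p = 41·523 = 21443, q = (-26)·523 = -13598 is a solution.
The general solution is p = 21443 + 134k, q = -13598 − 85k; taking k = -160 gives the smaller pair p = 3, q = 2.
Check: 340·3 + 536·2 = 1020 + 1072 = 2092. ✓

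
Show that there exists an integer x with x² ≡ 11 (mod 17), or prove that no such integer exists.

There is no such integer.

Computing x² mod 17 for x = 0, 1, …, 8 (enough, by the symmetry x ↦ 17 − x) gives 0, 1, 4, 9, 16, 8, 2, 15, 13.
The set of squares mod 17 is therefore {0, 1, 2, 4, 8, 9, 13, 15, 16}, which does not contain 11.
Hence no integer x has x² ≡ 11 (mod 17).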